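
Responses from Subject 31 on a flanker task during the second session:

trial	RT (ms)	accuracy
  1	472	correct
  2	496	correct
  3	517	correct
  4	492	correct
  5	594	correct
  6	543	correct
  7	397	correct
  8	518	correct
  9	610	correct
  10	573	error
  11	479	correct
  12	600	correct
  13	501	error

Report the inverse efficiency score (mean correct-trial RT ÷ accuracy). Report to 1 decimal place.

614.3 ms

Correct trials (n=11): 472, 496, 517, 492, 594, 543, 397, 518, 610, 479, 600
Mean correct RT = 5718/11 = 519.8182 ms
Proportion correct = 11/13
IES = 519.8182 / (11/13) = 614.331 ms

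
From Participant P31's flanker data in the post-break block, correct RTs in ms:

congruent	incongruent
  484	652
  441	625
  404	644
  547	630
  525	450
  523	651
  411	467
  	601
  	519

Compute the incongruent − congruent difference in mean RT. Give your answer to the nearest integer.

M(congruent) = 3335/7 = 476.429
M(incongruent) = 5239/9 = 582.111
Difference = 582.111 − 476.429 = 105.683 ms

106 ms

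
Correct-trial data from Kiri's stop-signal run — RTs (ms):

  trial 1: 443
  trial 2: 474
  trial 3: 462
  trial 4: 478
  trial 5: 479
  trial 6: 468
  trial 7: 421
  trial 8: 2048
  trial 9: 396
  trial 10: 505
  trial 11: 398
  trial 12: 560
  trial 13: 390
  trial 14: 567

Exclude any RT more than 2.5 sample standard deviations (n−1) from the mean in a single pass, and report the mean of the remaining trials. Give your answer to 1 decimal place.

464.7 ms

n = 14, ΣRT = 8089, M = 577.786
Σ(x−M)² = 2366588.36; s = √(2366588.36/13) = 426.668
Cutoffs: 577.786 ± 2.5·426.668 → [-488.9, 1644.5]
Outside: 2048 → excluded.
Retained (n=13): Σ = 6041, mean = 6041/13 = 464.692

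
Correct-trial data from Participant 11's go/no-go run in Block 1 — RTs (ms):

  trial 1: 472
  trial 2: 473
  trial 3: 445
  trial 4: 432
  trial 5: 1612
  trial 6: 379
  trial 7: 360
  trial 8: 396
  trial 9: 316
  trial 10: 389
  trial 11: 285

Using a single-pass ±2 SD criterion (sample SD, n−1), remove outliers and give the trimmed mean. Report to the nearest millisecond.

n = 11, ΣRT = 5559, M = 505.364
Σ(x−M)² = 1382848.55; s = √(1382848.55/10) = 371.867
Cutoffs: 505.364 ± 2·371.867 → [-238.4, 1249.1]
Outside: 1612 → excluded.
Retained (n=10): Σ = 3947, mean = 3947/10 = 394.700

395 ms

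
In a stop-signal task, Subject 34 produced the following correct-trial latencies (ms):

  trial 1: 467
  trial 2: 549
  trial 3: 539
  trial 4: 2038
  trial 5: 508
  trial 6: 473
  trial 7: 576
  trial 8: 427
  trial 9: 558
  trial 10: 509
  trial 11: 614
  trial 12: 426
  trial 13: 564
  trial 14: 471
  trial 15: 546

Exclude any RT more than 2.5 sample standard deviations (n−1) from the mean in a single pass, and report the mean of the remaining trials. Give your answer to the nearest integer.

516 ms

n = 15, ΣRT = 9265, M = 617.667
Σ(x−M)² = 2203641.33; s = √(2203641.33/14) = 396.740
Cutoffs: 617.667 ± 2.5·396.740 → [-374.2, 1609.5]
Outside: 2038 → excluded.
Retained (n=14): Σ = 7227, mean = 7227/14 = 516.214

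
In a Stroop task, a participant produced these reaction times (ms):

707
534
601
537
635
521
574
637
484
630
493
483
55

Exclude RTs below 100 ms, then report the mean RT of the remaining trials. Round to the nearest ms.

570 ms

Excluded: 55
Retained (n=12): Σ = 6836
Mean = 6836/12 = 569.6667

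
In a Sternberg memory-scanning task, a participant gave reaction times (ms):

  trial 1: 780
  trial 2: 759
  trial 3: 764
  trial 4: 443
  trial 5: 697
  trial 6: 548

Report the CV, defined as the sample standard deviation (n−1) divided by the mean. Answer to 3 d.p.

n = 6, Σ = 3991, M = 665.1667
Σ(x−M)² = 95858.833; s = √(95858.833/5) = 138.4621
CV = 138.4621 / 665.1667 = 0.20816

0.208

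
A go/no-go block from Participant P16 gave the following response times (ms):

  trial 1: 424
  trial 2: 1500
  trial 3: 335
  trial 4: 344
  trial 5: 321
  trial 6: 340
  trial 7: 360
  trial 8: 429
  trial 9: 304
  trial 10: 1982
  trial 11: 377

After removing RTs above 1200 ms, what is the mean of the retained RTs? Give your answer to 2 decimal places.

359.33 ms

Excluded: 1500, 1982
Retained (n=9): Σ = 3234
Mean = 3234/9 = 359.3333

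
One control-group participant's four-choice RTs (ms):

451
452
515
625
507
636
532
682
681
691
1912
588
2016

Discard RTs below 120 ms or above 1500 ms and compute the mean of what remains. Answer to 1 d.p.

578.2 ms

Excluded: 1912, 2016
Retained (n=11): Σ = 6360
Mean = 6360/11 = 578.1818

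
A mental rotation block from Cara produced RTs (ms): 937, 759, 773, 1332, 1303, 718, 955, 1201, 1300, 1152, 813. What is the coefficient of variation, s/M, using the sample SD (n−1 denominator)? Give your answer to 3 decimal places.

0.236

n = 11, Σ = 11243, M = 1022.0909
Σ(x−M)² = 580266.909; s = √(580266.909/10) = 240.8873
CV = 240.8873 / 1022.0909 = 0.23568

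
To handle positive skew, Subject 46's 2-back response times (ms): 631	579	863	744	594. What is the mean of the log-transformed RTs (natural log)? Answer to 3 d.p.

ln(RT): 6.4473, 6.3613, 6.7604, 6.6120, 6.3869
Σ ln(RT) = 32.5679
Mean = 32.5679/5 = 6.51359

6.514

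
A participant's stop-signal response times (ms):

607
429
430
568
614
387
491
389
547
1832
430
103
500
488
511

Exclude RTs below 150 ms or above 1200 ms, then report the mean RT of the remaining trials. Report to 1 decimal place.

491.6 ms

Excluded: 103, 1832
Retained (n=13): Σ = 6391
Mean = 6391/13 = 491.6154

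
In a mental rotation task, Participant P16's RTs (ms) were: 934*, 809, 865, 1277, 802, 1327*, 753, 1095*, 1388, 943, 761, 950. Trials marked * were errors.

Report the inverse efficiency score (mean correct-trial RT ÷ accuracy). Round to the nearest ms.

Correct trials (n=9): 809, 865, 1277, 802, 753, 1388, 943, 761, 950
Mean correct RT = 8548/9 = 949.7778 ms
Proportion correct = 9/12
IES = 949.7778 / (9/12) = 1266.370 ms

1266 ms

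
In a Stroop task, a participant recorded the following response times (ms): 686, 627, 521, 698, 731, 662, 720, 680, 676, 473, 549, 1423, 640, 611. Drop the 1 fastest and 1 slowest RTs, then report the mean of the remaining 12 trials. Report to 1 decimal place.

650.1 ms

Sorted: 473, 521, 549, 611, 627, 640, 662, 676, 680, 686, 698, 720, 731, 1423
Drop lowest 1 (473) and highest 1 (1423)
Remaining (n=12): Σ = 7801, mean = 7801/12 = 650.083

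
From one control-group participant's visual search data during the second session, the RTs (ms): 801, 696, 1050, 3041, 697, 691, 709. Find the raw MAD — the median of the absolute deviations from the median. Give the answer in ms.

18 ms

Sorted: 691, 696, 697, 709, 801, 1050, 3041 → median = 709
|x − 709|: 92, 13, 341, 2332, 12, 18, 0
Sorted deviations: 0, 12, 13, 18, 92, 341, 2332 → MAD = 18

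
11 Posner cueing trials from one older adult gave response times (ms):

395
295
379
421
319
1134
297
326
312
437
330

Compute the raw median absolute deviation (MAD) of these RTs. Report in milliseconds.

35 ms

Sorted: 295, 297, 312, 319, 326, 330, 379, 395, 421, 437, 1134 → median = 330
|x − 330|: 65, 35, 49, 91, 11, 804, 33, 4, 18, 107, 0
Sorted deviations: 0, 4, 11, 18, 33, 35, 49, 65, 91, 107, 804 → MAD = 35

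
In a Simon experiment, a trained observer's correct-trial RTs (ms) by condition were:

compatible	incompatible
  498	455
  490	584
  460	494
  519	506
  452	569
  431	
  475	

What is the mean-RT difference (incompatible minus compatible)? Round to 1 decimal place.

46.6 ms

M(compatible) = 3325/7 = 475.000
M(incompatible) = 2608/5 = 521.600
Difference = 521.600 − 475.000 = 46.600 ms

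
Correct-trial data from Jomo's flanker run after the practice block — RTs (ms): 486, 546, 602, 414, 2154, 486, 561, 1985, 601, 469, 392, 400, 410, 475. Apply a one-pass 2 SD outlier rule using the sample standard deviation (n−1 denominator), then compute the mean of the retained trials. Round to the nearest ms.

487 ms

n = 14, ΣRT = 9981, M = 712.929
Σ(x−M)² = 4371780.93; s = √(4371780.93/13) = 579.906
Cutoffs: 712.929 ± 2·579.906 → [-446.9, 1872.7]
Outside: 1985, 2154 → excluded.
Retained (n=12): Σ = 5842, mean = 5842/12 = 486.833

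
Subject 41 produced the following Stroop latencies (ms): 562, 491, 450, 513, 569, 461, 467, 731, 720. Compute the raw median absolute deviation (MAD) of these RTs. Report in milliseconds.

Sorted: 450, 461, 467, 491, 513, 562, 569, 720, 731 → median = 513
|x − 513|: 49, 22, 63, 0, 56, 52, 46, 218, 207
Sorted deviations: 0, 22, 46, 49, 52, 56, 63, 207, 218 → MAD = 52

52 ms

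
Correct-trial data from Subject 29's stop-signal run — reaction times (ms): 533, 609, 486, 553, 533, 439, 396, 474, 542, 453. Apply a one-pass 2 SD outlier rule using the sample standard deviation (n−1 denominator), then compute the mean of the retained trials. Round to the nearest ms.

n = 10, ΣRT = 5018, M = 501.800
Σ(x−M)² = 36217.60; s = √(36217.60/9) = 63.436
Cutoffs: 501.800 ± 2·63.436 → [374.9, 628.7]
No RTs fall outside the cutoffs; all 10 retained. Mean = 5018/10 = 501.800

502 ms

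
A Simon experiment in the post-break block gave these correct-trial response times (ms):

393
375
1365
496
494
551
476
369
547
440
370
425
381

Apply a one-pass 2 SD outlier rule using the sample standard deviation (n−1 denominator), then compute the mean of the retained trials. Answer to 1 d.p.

n = 13, ΣRT = 6682, M = 514.000
Σ(x−M)² = 835636.00; s = √(835636.00/12) = 263.887
Cutoffs: 514.000 ± 2·263.887 → [-13.8, 1041.8]
Outside: 1365 → excluded.
Retained (n=12): Σ = 5317, mean = 5317/12 = 443.083

443.1 ms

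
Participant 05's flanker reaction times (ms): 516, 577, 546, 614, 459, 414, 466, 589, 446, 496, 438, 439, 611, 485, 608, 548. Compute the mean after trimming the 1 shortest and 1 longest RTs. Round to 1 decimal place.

516.0 ms

Sorted: 414, 438, 439, 446, 459, 466, 485, 496, 516, 546, 548, 577, 589, 608, 611, 614
Drop lowest 1 (414) and highest 1 (614)
Remaining (n=14): Σ = 7224, mean = 7224/14 = 516.000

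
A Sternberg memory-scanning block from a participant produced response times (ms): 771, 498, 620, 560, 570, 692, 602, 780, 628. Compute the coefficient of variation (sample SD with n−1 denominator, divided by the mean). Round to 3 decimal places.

0.150

n = 9, Σ = 5721, M = 635.6667
Σ(x−M)² = 72748.000; s = √(72748.000/8) = 95.3598
CV = 95.3598 / 635.6667 = 0.15002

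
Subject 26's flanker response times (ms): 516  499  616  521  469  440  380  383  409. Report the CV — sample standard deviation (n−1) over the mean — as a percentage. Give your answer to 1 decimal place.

16.3%

n = 9, Σ = 4233, M = 470.3333
Σ(x−M)² = 47164.000; s = √(47164.000/8) = 76.7822
CV = 76.7822 / 470.3333 = 0.16325 = 16.325%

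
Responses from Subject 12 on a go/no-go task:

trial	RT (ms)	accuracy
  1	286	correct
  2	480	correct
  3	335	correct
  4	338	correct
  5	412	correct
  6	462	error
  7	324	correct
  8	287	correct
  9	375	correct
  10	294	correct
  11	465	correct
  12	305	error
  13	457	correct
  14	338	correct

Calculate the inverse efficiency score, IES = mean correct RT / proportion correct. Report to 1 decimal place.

Correct trials (n=12): 286, 480, 335, 338, 412, 324, 287, 375, 294, 465, 457, 338
Mean correct RT = 4391/12 = 365.9167 ms
Proportion correct = 12/14
IES = 365.9167 / (12/14) = 426.903 ms

426.9 ms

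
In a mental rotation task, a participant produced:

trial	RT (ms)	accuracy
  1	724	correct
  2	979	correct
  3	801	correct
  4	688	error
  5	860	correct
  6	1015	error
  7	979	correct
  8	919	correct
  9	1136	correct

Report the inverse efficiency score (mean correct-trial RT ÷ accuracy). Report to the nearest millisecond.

1175 ms

Correct trials (n=7): 724, 979, 801, 860, 979, 919, 1136
Mean correct RT = 6398/7 = 914.0000 ms
Proportion correct = 7/9
IES = 914.0000 / (7/9) = 1175.143 ms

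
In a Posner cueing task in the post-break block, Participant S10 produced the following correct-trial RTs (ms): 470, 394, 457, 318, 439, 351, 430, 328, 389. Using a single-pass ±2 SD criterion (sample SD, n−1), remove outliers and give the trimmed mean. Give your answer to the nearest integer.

397 ms

n = 9, ΣRT = 3576, M = 397.333
Σ(x−M)² = 24972.00; s = √(24972.00/8) = 55.870
Cutoffs: 397.333 ± 2·55.870 → [285.6, 509.1]
No RTs fall outside the cutoffs; all 9 retained. Mean = 3576/9 = 397.333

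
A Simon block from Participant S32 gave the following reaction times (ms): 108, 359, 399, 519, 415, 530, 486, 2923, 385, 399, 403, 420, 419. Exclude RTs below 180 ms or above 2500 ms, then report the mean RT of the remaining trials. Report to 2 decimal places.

Excluded: 108, 2923
Retained (n=11): Σ = 4734
Mean = 4734/11 = 430.3636

430.36 ms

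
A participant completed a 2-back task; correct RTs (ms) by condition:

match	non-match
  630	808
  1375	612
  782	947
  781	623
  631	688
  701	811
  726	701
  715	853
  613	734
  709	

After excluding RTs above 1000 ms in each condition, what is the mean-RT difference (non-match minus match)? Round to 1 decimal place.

match: exclude 1375
M(match) = 6288/9 = 698.667
M(non-match) = 6777/9 = 753.000
Difference = 753.000 − 698.667 = 54.333 ms

54.3 ms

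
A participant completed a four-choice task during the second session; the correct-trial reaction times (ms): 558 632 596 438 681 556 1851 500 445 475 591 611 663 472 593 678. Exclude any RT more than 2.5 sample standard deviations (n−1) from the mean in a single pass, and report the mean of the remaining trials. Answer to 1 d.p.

n = 16, ΣRT = 10340, M = 646.250
Σ(x−M)² = 1644659.00; s = √(1644659.00/15) = 331.125
Cutoffs: 646.250 ± 2.5·331.125 → [-181.6, 1474.1]
Outside: 1851 → excluded.
Retained (n=15): Σ = 8489, mean = 8489/15 = 565.933

565.9 ms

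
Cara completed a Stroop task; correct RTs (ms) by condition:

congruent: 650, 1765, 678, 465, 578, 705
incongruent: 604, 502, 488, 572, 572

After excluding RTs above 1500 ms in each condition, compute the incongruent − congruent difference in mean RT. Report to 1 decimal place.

-67.6 ms

congruent: exclude 1765
M(congruent) = 3076/5 = 615.200
M(incongruent) = 2738/5 = 547.600
Difference = 547.600 − 615.200 = -67.600 ms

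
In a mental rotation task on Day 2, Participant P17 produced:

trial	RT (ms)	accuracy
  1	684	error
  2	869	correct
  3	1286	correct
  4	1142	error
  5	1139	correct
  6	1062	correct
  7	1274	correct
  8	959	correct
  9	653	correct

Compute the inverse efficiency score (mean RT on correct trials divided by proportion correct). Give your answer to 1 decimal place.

Correct trials (n=7): 869, 1286, 1139, 1062, 1274, 959, 653
Mean correct RT = 7242/7 = 1034.5714 ms
Proportion correct = 7/9
IES = 1034.5714 / (7/9) = 1330.163 ms

1330.2 ms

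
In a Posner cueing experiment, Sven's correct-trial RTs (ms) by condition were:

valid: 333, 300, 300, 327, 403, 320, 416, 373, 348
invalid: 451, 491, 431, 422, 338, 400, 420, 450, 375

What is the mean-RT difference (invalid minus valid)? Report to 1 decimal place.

73.1 ms

M(valid) = 3120/9 = 346.667
M(invalid) = 3778/9 = 419.778
Difference = 419.778 − 346.667 = 73.111 ms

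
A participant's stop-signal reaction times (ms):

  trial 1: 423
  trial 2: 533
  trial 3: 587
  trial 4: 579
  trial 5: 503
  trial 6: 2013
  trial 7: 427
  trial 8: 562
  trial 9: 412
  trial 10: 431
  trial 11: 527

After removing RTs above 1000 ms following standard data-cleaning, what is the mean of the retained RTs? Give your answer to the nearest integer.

Excluded: 2013
Retained (n=10): Σ = 4984
Mean = 4984/10 = 498.4000

498 ms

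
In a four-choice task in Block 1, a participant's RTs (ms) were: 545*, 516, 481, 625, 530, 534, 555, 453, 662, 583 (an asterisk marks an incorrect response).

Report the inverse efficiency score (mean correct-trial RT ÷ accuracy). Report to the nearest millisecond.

610 ms

Correct trials (n=9): 516, 481, 625, 530, 534, 555, 453, 662, 583
Mean correct RT = 4939/9 = 548.7778 ms
Proportion correct = 9/10
IES = 548.7778 / (9/10) = 609.753 ms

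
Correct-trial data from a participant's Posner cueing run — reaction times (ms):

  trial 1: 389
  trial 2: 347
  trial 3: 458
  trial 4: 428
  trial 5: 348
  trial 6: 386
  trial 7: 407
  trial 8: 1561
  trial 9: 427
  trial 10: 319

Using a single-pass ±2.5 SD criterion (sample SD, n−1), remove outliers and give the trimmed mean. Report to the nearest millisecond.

390 ms

n = 10, ΣRT = 5070, M = 507.000
Σ(x−M)² = 1250748.00; s = √(1250748.00/9) = 372.789
Cutoffs: 507.000 ± 2.5·372.789 → [-425.0, 1439.0]
Outside: 1561 → excluded.
Retained (n=9): Σ = 3509, mean = 3509/9 = 389.889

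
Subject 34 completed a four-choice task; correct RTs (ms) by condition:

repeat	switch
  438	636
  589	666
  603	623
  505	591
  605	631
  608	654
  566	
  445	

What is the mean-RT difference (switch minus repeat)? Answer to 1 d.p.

M(repeat) = 4359/8 = 544.875
M(switch) = 3801/6 = 633.500
Difference = 633.500 − 544.875 = 88.625 ms

88.6 ms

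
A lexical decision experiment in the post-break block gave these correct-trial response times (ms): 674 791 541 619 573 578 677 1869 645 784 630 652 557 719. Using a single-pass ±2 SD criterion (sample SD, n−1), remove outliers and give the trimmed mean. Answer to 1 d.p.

649.2 ms

n = 14, ΣRT = 10309, M = 736.357
Σ(x−M)² = 1458491.21; s = √(1458491.21/13) = 334.950
Cutoffs: 736.357 ± 2·334.950 → [66.5, 1406.3]
Outside: 1869 → excluded.
Retained (n=13): Σ = 8440, mean = 8440/13 = 649.231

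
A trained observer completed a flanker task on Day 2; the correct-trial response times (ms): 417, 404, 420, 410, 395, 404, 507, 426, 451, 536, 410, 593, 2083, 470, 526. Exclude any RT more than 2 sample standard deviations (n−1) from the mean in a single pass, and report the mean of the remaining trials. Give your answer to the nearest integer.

n = 15, ΣRT = 8452, M = 563.467
Σ(x−M)² = 2523861.73; s = √(2523861.73/14) = 424.589
Cutoffs: 563.467 ± 2·424.589 → [-285.7, 1412.6]
Outside: 2083 → excluded.
Retained (n=14): Σ = 6369, mean = 6369/14 = 454.929

455 ms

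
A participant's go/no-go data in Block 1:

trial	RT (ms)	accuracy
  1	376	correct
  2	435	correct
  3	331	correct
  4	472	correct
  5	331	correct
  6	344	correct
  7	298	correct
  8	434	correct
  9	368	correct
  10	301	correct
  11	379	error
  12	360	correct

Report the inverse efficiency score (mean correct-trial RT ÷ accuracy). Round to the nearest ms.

402 ms

Correct trials (n=11): 376, 435, 331, 472, 331, 344, 298, 434, 368, 301, 360
Mean correct RT = 4050/11 = 368.1818 ms
Proportion correct = 11/12
IES = 368.1818 / (11/12) = 401.653 ms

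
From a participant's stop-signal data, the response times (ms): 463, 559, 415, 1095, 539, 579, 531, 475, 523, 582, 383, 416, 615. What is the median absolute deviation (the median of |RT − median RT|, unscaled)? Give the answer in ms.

56 ms

Sorted: 383, 415, 416, 463, 475, 523, 531, 539, 559, 579, 582, 615, 1095 → median = 531
|x − 531|: 68, 28, 116, 564, 8, 48, 0, 56, 8, 51, 148, 115, 84
Sorted deviations: 0, 8, 8, 28, 48, 51, 56, 68, 84, 115, 116, 148, 564 → MAD = 56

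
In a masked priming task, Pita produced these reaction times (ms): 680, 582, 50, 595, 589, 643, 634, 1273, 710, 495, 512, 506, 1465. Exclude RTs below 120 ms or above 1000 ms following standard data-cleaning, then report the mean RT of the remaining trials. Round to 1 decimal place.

594.6 ms

Excluded: 50, 1273, 1465
Retained (n=10): Σ = 5946
Mean = 5946/10 = 594.6000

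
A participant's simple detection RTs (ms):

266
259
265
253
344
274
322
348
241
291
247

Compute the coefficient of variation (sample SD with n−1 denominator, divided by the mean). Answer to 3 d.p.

0.136

n = 11, Σ = 3110, M = 282.7273
Σ(x−M)² = 14760.182; s = √(14760.182/10) = 38.4190
CV = 38.4190 / 282.7273 = 0.13589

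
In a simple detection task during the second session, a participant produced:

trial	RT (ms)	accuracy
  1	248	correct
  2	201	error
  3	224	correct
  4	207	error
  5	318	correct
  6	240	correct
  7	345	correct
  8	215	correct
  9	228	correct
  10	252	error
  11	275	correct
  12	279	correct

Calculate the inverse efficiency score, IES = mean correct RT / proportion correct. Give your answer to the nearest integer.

Correct trials (n=9): 248, 224, 318, 240, 345, 215, 228, 275, 279
Mean correct RT = 2372/9 = 263.5556 ms
Proportion correct = 9/12
IES = 263.5556 / (9/12) = 351.407 ms

351 ms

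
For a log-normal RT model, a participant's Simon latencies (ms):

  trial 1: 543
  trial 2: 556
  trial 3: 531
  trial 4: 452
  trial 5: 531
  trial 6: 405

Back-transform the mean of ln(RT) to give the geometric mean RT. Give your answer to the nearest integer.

500 ms

ln(RT): 6.2971, 6.3208, 6.2748, 6.1137, 6.2748, 6.0039
Mean ln(RT) = 37.2850/6 = 6.21416
Geometric mean = exp(6.21416) = 499.78 ms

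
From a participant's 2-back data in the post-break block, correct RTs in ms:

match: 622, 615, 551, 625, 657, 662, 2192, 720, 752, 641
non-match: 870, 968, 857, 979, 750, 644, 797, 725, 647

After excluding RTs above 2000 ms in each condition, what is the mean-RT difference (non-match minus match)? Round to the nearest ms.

155 ms

match: exclude 2192
M(match) = 5845/9 = 649.444
M(non-match) = 7237/9 = 804.111
Difference = 804.111 − 649.444 = 154.667 ms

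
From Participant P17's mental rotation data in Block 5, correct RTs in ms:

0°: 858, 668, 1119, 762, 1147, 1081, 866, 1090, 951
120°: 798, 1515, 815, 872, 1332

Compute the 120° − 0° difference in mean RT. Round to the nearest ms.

117 ms

M(0°) = 8542/9 = 949.111
M(120°) = 5332/5 = 1066.400
Difference = 1066.400 − 949.111 = 117.289 ms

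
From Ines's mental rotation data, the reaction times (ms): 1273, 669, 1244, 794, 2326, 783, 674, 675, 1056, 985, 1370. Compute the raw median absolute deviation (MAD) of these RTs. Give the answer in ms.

288 ms

Sorted: 669, 674, 675, 783, 794, 985, 1056, 1244, 1273, 1370, 2326 → median = 985
|x − 985|: 288, 316, 259, 191, 1341, 202, 311, 310, 71, 0, 385
Sorted deviations: 0, 71, 191, 202, 259, 288, 310, 311, 316, 385, 1341 → MAD = 288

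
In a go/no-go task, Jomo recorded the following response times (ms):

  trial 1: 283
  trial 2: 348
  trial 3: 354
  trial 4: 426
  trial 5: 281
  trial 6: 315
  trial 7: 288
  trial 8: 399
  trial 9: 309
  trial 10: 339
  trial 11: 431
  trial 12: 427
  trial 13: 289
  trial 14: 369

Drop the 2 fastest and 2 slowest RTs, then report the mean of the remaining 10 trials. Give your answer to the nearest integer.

Sorted: 281, 283, 288, 289, 309, 315, 339, 348, 354, 369, 399, 426, 427, 431
Drop lowest 2 (281, 283) and highest 2 (427, 431)
Remaining (n=10): Σ = 3436, mean = 3436/10 = 343.600

344 ms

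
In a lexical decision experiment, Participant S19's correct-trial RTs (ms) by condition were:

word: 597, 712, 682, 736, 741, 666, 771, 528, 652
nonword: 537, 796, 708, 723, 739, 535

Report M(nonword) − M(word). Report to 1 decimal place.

-3.1 ms

M(word) = 6085/9 = 676.111
M(nonword) = 4038/6 = 673.000
Difference = 673.000 − 676.111 = -3.111 ms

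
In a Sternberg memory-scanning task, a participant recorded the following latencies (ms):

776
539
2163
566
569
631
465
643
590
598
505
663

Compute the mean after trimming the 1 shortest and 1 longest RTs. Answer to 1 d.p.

608.0 ms

Sorted: 465, 505, 539, 566, 569, 590, 598, 631, 643, 663, 776, 2163
Drop lowest 1 (465) and highest 1 (2163)
Remaining (n=10): Σ = 6080, mean = 6080/10 = 608.000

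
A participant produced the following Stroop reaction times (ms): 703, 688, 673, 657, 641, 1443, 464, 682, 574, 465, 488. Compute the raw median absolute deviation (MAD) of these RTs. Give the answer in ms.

Sorted: 464, 465, 488, 574, 641, 657, 673, 682, 688, 703, 1443 → median = 657
|x − 657|: 46, 31, 16, 0, 16, 786, 193, 25, 83, 192, 169
Sorted deviations: 0, 16, 16, 25, 31, 46, 83, 169, 192, 193, 786 → MAD = 46

46 ms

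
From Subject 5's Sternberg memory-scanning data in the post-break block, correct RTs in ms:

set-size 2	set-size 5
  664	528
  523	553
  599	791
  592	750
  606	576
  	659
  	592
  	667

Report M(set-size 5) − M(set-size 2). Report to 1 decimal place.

M(set-size 2) = 2984/5 = 596.800
M(set-size 5) = 5116/8 = 639.500
Difference = 639.500 − 596.800 = 42.700 ms

42.7 ms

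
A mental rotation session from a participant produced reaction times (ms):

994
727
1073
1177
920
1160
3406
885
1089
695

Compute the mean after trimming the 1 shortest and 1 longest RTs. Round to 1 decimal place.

Sorted: 695, 727, 885, 920, 994, 1073, 1089, 1160, 1177, 3406
Drop lowest 1 (695) and highest 1 (3406)
Remaining (n=8): Σ = 8025, mean = 8025/8 = 1003.125

1003.1 ms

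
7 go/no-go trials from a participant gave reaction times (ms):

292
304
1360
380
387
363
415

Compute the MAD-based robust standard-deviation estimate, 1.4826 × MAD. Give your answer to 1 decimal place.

Sorted: 292, 304, 363, 380, 387, 415, 1360 → median = 380
|x − 380| sorted: 0, 7, 17, 35, 76, 88, 980 → MAD = 35
Robust SD ≈ 1.4826 × 35 = 51.891

51.9 ms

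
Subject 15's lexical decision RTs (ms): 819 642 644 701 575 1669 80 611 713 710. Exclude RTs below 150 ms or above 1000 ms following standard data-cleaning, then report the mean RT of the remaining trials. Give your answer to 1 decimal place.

Excluded: 80, 1669
Retained (n=8): Σ = 5415
Mean = 5415/8 = 676.8750

676.9 ms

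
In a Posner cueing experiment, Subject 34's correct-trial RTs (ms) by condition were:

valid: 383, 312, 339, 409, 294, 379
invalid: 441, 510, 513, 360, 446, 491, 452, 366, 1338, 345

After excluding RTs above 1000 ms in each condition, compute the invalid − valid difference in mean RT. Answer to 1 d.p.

invalid: exclude 1338
M(valid) = 2116/6 = 352.667
M(invalid) = 3924/9 = 436.000
Difference = 436.000 − 352.667 = 83.333 ms

83.3 ms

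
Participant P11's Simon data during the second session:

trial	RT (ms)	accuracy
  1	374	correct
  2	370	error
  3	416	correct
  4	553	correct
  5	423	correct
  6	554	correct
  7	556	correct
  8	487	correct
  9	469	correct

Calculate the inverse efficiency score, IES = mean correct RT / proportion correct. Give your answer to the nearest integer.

539 ms

Correct trials (n=8): 374, 416, 553, 423, 554, 556, 487, 469
Mean correct RT = 3832/8 = 479.0000 ms
Proportion correct = 8/9
IES = 479.0000 / (8/9) = 538.875 ms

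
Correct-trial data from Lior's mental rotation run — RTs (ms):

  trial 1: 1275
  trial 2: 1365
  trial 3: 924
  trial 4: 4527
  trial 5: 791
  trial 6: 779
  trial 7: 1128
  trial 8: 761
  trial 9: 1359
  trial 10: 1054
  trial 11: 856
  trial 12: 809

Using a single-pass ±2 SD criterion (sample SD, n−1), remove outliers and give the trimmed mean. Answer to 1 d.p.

1009.2 ms

n = 12, ΣRT = 15628, M = 1302.333
Σ(x−M)² = 11912530.67; s = √(11912530.67/11) = 1040.652
Cutoffs: 1302.333 ± 2·1040.652 → [-779.0, 3383.6]
Outside: 4527 → excluded.
Retained (n=11): Σ = 11101, mean = 11101/11 = 1009.182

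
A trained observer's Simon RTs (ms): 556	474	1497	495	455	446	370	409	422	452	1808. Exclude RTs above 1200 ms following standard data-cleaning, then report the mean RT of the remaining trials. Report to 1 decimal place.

453.2 ms

Excluded: 1497, 1808
Retained (n=9): Σ = 4079
Mean = 4079/9 = 453.2222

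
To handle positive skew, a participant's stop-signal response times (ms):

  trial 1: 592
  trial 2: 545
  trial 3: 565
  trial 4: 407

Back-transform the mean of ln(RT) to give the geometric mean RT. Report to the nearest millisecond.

522 ms

ln(RT): 6.3835, 6.3008, 6.3368, 6.0088
Mean ln(RT) = 25.0299/4 = 6.25748
Geometric mean = exp(6.25748) = 521.90 ms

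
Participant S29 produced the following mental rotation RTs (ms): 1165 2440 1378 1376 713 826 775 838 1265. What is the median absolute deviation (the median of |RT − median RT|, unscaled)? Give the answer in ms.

Sorted: 713, 775, 826, 838, 1165, 1265, 1376, 1378, 2440 → median = 1165
|x − 1165|: 0, 1275, 213, 211, 452, 339, 390, 327, 100
Sorted deviations: 0, 100, 211, 213, 327, 339, 390, 452, 1275 → MAD = 327

327 ms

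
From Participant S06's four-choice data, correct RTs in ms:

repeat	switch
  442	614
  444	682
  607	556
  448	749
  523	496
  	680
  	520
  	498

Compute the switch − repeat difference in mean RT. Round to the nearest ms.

107 ms

M(repeat) = 2464/5 = 492.800
M(switch) = 4795/8 = 599.375
Difference = 599.375 − 492.800 = 106.575 ms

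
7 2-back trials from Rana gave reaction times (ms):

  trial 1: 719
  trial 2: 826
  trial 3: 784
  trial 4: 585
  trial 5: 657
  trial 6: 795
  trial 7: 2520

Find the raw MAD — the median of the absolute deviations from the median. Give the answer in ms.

65 ms

Sorted: 585, 657, 719, 784, 795, 826, 2520 → median = 784
|x − 784|: 65, 42, 0, 199, 127, 11, 1736
Sorted deviations: 0, 11, 42, 65, 127, 199, 1736 → MAD = 65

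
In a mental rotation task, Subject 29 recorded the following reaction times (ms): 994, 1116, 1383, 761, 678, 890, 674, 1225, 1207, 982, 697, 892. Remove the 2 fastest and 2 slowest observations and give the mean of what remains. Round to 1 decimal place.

942.4 ms

Sorted: 674, 678, 697, 761, 890, 892, 982, 994, 1116, 1207, 1225, 1383
Drop lowest 2 (674, 678) and highest 2 (1225, 1383)
Remaining (n=8): Σ = 7539, mean = 7539/8 = 942.375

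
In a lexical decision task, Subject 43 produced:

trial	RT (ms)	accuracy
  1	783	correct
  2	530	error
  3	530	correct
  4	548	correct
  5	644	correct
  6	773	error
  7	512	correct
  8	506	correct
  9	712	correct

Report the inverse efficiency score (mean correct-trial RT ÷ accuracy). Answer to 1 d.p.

Correct trials (n=7): 783, 530, 548, 644, 512, 506, 712
Mean correct RT = 4235/7 = 605.0000 ms
Proportion correct = 7/9
IES = 605.0000 / (7/9) = 777.857 ms

777.9 ms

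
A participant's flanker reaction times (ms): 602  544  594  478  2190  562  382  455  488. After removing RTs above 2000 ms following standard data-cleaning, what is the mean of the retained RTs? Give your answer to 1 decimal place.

Excluded: 2190
Retained (n=8): Σ = 4105
Mean = 4105/8 = 513.1250

513.1 ms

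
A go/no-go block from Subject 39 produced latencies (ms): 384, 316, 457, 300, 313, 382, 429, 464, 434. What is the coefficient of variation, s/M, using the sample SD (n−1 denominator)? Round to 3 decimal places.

n = 9, Σ = 3479, M = 386.5556
Σ(x−M)² = 32920.222; s = √(32920.222/8) = 64.1485
CV = 64.1485 / 386.5556 = 0.16595

0.166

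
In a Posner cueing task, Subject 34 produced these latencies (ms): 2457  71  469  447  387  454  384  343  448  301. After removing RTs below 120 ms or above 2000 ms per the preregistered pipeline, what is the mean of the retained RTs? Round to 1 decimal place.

404.1 ms

Excluded: 71, 2457
Retained (n=8): Σ = 3233
Mean = 3233/8 = 404.1250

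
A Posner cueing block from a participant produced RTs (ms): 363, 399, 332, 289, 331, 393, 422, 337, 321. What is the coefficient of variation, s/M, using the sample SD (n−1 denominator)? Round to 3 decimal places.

n = 9, Σ = 3187, M = 354.1111
Σ(x−M)² = 14866.889; s = √(14866.889/8) = 43.1087
CV = 43.1087 / 354.1111 = 0.12174

0.122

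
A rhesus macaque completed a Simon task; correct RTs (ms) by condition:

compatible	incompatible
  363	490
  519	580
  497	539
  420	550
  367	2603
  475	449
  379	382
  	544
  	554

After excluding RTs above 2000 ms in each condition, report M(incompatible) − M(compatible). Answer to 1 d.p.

79.6 ms

incompatible: exclude 2603
M(compatible) = 3020/7 = 431.429
M(incompatible) = 4088/8 = 511.000
Difference = 511.000 − 431.429 = 79.571 ms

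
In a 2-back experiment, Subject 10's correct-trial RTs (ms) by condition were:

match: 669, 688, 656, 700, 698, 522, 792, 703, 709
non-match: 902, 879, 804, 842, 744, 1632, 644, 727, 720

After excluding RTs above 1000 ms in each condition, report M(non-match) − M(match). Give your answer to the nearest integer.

101 ms

non-match: exclude 1632
M(match) = 6137/9 = 681.889
M(non-match) = 6262/8 = 782.750
Difference = 782.750 − 681.889 = 100.861 ms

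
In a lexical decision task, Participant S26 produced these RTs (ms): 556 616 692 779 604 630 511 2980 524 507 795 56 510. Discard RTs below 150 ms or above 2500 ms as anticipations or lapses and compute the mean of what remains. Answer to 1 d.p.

Excluded: 56, 2980
Retained (n=11): Σ = 6724
Mean = 6724/11 = 611.2727

611.3 ms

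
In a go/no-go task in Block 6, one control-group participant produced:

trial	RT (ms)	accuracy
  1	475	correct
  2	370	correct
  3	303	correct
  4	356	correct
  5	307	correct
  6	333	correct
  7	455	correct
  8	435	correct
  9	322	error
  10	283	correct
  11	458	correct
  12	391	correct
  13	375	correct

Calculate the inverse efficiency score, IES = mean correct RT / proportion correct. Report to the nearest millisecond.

410 ms

Correct trials (n=12): 475, 370, 303, 356, 307, 333, 455, 435, 283, 458, 391, 375
Mean correct RT = 4541/12 = 378.4167 ms
Proportion correct = 12/13
IES = 378.4167 / (12/13) = 409.951 ms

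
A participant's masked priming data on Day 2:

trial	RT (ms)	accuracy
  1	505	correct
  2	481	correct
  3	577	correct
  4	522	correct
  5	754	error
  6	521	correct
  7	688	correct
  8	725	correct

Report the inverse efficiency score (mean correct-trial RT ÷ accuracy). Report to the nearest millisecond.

Correct trials (n=7): 505, 481, 577, 522, 521, 688, 725
Mean correct RT = 4019/7 = 574.1429 ms
Proportion correct = 7/8
IES = 574.1429 / (7/8) = 656.163 ms

656 ms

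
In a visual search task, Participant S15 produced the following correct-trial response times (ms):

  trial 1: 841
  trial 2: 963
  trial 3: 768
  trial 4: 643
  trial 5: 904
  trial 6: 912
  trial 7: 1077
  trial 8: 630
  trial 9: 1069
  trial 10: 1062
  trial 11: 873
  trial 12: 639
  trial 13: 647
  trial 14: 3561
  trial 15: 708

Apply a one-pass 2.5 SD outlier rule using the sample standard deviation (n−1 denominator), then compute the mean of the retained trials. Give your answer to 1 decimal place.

838.3 ms

n = 15, ΣRT = 15297, M = 1019.800
Σ(x−M)² = 7285480.40; s = √(7285480.40/14) = 721.382
Cutoffs: 1019.800 ± 2.5·721.382 → [-783.7, 2823.3]
Outside: 3561 → excluded.
Retained (n=14): Σ = 11736, mean = 11736/14 = 838.286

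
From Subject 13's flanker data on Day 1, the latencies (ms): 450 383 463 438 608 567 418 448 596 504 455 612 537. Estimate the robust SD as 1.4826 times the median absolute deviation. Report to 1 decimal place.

66.7 ms

Sorted: 383, 418, 438, 448, 450, 455, 463, 504, 537, 567, 596, 608, 612 → median = 463
|x − 463| sorted: 0, 8, 13, 15, 25, 41, 45, 74, 80, 104, 133, 145, 149 → MAD = 45
Robust SD ≈ 1.4826 × 45 = 66.717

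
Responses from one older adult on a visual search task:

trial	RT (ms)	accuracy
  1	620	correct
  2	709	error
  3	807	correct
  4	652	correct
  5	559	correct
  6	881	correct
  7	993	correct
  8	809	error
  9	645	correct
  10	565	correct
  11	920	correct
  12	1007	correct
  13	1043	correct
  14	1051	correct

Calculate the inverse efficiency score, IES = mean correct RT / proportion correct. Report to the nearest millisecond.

947 ms

Correct trials (n=12): 620, 807, 652, 559, 881, 993, 645, 565, 920, 1007, 1043, 1051
Mean correct RT = 9743/12 = 811.9167 ms
Proportion correct = 12/14
IES = 811.9167 / (12/14) = 947.236 ms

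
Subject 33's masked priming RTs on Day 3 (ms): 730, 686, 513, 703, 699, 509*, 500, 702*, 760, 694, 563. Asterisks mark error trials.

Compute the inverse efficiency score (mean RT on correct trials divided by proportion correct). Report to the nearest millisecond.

794 ms

Correct trials (n=9): 730, 686, 513, 703, 699, 500, 760, 694, 563
Mean correct RT = 5848/9 = 649.7778 ms
Proportion correct = 9/11
IES = 649.7778 / (9/11) = 794.173 ms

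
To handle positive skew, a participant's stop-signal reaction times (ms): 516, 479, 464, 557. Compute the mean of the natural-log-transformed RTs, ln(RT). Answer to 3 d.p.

ln(RT): 6.2461, 6.1717, 6.1399, 6.3226
Σ ln(RT) = 24.8803
Mean = 24.8803/4 = 6.22006

6.220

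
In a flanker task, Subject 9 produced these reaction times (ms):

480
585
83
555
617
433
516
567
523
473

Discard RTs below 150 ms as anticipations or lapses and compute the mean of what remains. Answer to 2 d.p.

527.67 ms

Excluded: 83
Retained (n=9): Σ = 4749
Mean = 4749/9 = 527.6667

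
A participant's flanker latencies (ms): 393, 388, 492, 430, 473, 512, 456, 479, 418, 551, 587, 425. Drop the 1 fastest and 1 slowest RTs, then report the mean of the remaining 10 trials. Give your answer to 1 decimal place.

Sorted: 388, 393, 418, 425, 430, 456, 473, 479, 492, 512, 551, 587
Drop lowest 1 (388) and highest 1 (587)
Remaining (n=10): Σ = 4629, mean = 4629/10 = 462.900

462.9 ms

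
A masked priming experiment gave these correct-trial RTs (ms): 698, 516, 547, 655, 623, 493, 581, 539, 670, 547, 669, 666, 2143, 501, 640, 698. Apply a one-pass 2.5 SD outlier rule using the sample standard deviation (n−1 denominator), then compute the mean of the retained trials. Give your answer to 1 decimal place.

n = 16, ΣRT = 11186, M = 699.125
Σ(x−M)² = 2300021.75; s = √(2300021.75/15) = 391.580
Cutoffs: 699.125 ± 2.5·391.580 → [-279.8, 1678.1]
Outside: 2143 → excluded.
Retained (n=15): Σ = 9043, mean = 9043/15 = 602.867

602.9 ms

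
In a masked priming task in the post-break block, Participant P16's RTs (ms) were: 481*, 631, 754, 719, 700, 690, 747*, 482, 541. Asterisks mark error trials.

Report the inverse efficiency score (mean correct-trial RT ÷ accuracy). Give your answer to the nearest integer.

830 ms

Correct trials (n=7): 631, 754, 719, 700, 690, 482, 541
Mean correct RT = 4517/7 = 645.2857 ms
Proportion correct = 7/9
IES = 645.2857 / (7/9) = 829.653 ms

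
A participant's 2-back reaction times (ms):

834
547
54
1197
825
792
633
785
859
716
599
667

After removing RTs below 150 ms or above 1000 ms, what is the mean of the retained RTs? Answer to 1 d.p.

725.7 ms

Excluded: 54, 1197
Retained (n=10): Σ = 7257
Mean = 7257/10 = 725.7000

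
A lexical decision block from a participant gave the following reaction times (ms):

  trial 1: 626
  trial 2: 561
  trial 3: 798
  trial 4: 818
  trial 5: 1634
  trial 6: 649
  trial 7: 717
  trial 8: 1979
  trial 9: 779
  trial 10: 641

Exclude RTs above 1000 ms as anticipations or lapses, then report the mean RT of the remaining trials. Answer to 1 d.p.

698.6 ms

Excluded: 1634, 1979
Retained (n=8): Σ = 5589
Mean = 5589/8 = 698.6250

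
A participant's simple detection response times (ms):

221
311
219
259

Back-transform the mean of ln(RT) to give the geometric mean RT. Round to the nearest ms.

ln(RT): 5.3982, 5.7398, 5.3891, 5.5568
Mean ln(RT) = 22.0839/4 = 5.52096
Geometric mean = exp(5.52096) = 249.88 ms

250 ms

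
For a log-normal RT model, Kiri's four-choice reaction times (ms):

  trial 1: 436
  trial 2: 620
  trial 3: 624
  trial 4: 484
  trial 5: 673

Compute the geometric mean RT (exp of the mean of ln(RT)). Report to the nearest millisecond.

ln(RT): 6.0776, 6.4297, 6.4362, 6.1821, 6.5117
Mean ln(RT) = 31.6373/5 = 6.32747
Geometric mean = exp(6.32747) = 559.74 ms

560 ms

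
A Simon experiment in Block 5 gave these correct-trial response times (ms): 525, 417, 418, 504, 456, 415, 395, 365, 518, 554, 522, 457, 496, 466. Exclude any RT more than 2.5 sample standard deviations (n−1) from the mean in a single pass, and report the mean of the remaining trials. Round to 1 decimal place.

n = 14, ΣRT = 6508, M = 464.857
Σ(x−M)² = 42119.71; s = √(42119.71/13) = 56.921
Cutoffs: 464.857 ± 2.5·56.921 → [322.6, 607.2]
No RTs fall outside the cutoffs; all 14 retained. Mean = 6508/14 = 464.857

464.9 ms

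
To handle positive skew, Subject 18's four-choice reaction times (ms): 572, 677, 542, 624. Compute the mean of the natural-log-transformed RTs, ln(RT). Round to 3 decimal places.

ln(RT): 6.3491, 6.5177, 6.2953, 6.4362
Σ ln(RT) = 25.5982
Mean = 25.5982/4 = 6.39956

6.400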